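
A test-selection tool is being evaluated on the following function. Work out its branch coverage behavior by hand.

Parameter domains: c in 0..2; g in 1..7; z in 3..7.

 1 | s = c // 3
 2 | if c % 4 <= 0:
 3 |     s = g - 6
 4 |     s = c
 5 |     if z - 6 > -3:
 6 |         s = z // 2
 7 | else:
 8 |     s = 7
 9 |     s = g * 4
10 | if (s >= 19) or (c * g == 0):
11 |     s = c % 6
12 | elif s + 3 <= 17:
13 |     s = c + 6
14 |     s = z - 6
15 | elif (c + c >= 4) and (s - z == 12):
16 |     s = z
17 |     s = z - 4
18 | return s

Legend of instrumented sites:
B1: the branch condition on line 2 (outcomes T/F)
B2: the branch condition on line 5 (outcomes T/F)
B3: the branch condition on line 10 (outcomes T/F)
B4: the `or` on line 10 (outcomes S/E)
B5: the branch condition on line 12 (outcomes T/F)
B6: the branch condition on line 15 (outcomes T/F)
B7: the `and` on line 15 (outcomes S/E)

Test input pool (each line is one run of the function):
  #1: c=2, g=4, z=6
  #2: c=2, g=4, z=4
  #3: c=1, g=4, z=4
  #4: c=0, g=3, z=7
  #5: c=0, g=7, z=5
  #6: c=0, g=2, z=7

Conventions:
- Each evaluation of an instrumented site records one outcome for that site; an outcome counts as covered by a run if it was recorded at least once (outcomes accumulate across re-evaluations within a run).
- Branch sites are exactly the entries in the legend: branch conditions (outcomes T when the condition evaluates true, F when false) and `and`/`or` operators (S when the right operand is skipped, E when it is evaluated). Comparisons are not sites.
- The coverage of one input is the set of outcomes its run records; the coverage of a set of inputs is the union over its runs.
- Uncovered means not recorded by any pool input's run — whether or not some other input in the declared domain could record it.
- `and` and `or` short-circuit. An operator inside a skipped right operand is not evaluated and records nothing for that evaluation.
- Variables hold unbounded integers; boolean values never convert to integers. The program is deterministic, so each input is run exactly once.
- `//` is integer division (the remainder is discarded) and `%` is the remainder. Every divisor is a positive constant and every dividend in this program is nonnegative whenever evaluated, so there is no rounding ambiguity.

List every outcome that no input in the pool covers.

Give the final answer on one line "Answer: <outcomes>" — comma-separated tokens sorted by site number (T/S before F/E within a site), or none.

input #1 (c=2, g=4, z=6): events B1->F, B4->E, B3->F, B5->F, B7->E, B6->F; covers B1=F, B3=F, B4=E, B5=F, B6=F, B7=E
input #2 (c=2, g=4, z=4): events B1->F, B4->E, B3->F, B5->F, B7->E, B6->T; covers B1=F, B3=F, B4=E, B5=F, B6=T, B7=E
input #3 (c=1, g=4, z=4): events B1->F, B4->E, B3->F, B5->F, B7->S, B6->F; covers B1=F, B3=F, B4=E, B5=F, B6=F, B7=S
input #4 (c=0, g=3, z=7): events B1->T, B2->T, B4->E, B3->T; covers B1=T, B2=T, B3=T, B4=E
input #5 (c=0, g=7, z=5): events B1->T, B2->T, B4->E, B3->T; covers B1=T, B2=T, B3=T, B4=E
input #6 (c=0, g=2, z=7): events B1->T, B2->T, B4->E, B3->T; covers B1=T, B2=T, B3=T, B4=E
union over the pool: B1=T, B1=F, B2=T, B3=T, B3=F, B4=E, B5=F, B6=T, B6=F, B7=S, B7=E
uncovered (3 of 14): B2=F, B4=S, B5=T

Answer: B2=F, B4=S, B5=T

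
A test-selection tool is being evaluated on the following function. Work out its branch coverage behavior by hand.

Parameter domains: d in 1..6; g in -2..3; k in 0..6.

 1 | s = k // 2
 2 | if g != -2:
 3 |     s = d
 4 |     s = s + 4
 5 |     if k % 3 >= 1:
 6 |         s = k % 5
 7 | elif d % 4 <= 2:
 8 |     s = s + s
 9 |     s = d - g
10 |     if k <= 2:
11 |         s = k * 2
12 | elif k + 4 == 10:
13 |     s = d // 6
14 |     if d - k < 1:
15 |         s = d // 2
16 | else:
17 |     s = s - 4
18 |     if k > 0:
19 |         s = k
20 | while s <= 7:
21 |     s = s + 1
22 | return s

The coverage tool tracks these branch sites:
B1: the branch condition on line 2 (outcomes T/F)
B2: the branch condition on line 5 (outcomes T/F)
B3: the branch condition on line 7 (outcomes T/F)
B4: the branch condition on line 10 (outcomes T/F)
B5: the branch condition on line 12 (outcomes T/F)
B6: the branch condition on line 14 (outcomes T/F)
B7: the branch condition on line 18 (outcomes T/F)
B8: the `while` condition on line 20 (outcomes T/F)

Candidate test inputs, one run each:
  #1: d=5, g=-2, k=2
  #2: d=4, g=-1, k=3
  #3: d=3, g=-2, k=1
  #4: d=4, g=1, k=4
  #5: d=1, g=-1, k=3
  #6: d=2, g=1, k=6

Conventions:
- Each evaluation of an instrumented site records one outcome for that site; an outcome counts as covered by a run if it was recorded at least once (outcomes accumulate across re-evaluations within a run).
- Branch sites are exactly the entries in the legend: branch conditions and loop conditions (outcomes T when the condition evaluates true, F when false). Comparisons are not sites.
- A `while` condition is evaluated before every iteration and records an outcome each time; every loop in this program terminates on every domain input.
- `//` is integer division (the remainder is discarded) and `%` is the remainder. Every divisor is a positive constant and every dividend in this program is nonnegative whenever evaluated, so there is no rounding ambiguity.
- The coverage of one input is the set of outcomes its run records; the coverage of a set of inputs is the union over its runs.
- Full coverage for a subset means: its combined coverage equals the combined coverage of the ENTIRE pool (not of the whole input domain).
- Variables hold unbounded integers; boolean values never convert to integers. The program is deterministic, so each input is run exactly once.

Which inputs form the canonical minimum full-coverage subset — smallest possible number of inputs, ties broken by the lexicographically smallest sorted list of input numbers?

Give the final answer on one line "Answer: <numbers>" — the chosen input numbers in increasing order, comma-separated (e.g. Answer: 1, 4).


input #1, d=5, g=-2, k=2: outcomes B1=F, B3=T, B4=T, B8=T, B8=F
input #2, d=4, g=-1, k=3: outcomes B1=T, B2=F, B8=F
input #3, d=3, g=-2, k=1: outcomes B1=F, B3=F, B5=F, B7=T, B8=T, B8=F
input #4, d=4, g=1, k=4: outcomes B1=T, B2=T, B8=T, B8=F
input #5, d=1, g=-1, k=3: outcomes B1=T, B2=F, B8=T, B8=F
input #6, d=2, g=1, k=6: outcomes B1=T, B2=F, B8=T, B8=F
the full pool covers 11 outcomes: B1=T, B1=F, B2=T, B2=F, B3=T, B3=F, B4=T, B5=F, B7=T, B8=T, B8=F
every size-1 subset falls short of the 11 outcomes (best: 6/11)
every size-2 subset falls short of the 11 outcomes (best: 8/11)
every size-3 subset falls short of the 11 outcomes (best: 10/11)
inputs {1, 2, 3, 4} (size 4) cover everything; no size-4 subset with a lexicographically smaller index list covers all 11
Answer: 1, 2, 3, 4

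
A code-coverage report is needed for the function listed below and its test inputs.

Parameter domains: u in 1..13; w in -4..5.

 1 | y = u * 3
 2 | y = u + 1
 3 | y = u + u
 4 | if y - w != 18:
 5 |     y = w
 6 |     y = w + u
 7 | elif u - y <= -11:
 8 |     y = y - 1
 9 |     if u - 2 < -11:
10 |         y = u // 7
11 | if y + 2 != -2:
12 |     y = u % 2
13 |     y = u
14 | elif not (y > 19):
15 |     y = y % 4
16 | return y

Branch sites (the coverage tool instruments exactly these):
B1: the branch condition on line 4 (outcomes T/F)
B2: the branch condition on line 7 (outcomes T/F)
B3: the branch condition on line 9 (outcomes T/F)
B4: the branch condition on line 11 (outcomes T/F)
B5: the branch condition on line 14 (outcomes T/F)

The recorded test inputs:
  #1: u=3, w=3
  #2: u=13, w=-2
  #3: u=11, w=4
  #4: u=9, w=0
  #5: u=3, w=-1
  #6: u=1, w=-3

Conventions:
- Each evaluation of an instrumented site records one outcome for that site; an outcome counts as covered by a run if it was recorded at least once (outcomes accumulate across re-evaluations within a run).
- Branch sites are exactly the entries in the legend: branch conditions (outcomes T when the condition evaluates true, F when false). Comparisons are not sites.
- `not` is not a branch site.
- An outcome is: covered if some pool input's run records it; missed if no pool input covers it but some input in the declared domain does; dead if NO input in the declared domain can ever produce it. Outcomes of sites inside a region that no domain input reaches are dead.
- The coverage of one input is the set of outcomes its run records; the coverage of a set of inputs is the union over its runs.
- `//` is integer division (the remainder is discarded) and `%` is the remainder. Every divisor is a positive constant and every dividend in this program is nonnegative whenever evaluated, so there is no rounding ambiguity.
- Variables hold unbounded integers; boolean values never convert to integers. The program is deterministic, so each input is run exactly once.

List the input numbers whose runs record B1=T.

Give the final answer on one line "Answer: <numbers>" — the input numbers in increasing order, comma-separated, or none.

input #1 (u=3, w=3): records B1=T
input #2 (u=13, w=-2): records B1=T
input #3 (u=11, w=4): does not record B1=T
input #4 (u=9, w=0): does not record B1=T
input #5 (u=3, w=-1): records B1=T
input #6 (u=1, w=-3): records B1=T

Answer: 1, 2, 5, 6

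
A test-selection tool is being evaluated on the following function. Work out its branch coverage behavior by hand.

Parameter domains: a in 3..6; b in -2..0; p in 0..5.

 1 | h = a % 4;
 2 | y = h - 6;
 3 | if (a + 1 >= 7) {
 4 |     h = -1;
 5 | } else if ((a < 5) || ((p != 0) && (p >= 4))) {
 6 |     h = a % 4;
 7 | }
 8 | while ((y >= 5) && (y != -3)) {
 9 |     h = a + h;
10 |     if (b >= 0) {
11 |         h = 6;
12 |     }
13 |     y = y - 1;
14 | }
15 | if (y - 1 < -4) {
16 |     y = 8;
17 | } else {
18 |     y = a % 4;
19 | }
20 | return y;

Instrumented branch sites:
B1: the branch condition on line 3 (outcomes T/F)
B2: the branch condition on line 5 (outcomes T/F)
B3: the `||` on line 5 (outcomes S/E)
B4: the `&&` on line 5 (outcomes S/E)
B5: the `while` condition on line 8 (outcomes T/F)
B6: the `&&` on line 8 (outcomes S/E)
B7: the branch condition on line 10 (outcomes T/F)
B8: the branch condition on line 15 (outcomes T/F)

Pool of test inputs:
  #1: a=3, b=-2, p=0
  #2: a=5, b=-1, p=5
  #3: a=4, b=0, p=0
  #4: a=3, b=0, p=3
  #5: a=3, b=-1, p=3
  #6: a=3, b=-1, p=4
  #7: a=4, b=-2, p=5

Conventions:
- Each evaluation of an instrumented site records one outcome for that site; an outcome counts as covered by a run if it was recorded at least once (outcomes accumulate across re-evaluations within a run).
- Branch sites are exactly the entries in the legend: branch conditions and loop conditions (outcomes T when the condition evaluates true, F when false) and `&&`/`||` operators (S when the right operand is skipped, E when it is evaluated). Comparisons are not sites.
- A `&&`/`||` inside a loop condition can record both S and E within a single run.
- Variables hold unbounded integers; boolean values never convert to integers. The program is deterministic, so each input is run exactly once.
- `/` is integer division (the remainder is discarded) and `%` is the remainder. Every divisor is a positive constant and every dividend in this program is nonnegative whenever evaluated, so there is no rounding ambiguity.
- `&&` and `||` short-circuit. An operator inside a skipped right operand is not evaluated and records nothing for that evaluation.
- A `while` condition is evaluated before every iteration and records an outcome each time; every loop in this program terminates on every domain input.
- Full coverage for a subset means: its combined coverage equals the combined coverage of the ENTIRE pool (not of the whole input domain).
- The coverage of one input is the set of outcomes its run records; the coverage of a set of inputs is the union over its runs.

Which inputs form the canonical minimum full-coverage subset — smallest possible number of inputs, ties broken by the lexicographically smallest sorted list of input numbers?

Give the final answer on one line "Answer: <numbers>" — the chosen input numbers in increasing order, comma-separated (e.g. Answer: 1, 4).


#1 (a=3, b=-2, p=0) -> B1->F, B3->S, B2->T, B6->S, B5->F, B8->F; covered: B1=F, B2=T, B3=S, B5=F, B6=S, B8=F
#2 (a=5, b=-1, p=5) -> B1->F, B3->E, B4->E, B2->T, B6->S, B5->F, B8->T; covered: B1=F, B2=T, B3=E, B4=E, B5=F, B6=S, B8=T
#3 (a=4, b=0, p=0) -> B1->F, B3->S, B2->T, B6->S, B5->F, B8->T; covered: B1=F, B2=T, B3=S, B5=F, B6=S, B8=T
#4 (a=3, b=0, p=3) -> B1->F, B3->S, B2->T, B6->S, B5->F, B8->F; covered: B1=F, B2=T, B3=S, B5=F, B6=S, B8=F
#5 (a=3, b=-1, p=3) -> B1->F, B3->S, B2->T, B6->S, B5->F, B8->F; covered: B1=F, B2=T, B3=S, B5=F, B6=S, B8=F
#6 (a=3, b=-1, p=4) -> B1->F, B3->S, B2->T, B6->S, B5->F, B8->F; covered: B1=F, B2=T, B3=S, B5=F, B6=S, B8=F
#7 (a=4, b=-2, p=5) -> B1->F, B3->S, B2->T, B6->S, B5->F, B8->T; covered: B1=F, B2=T, B3=S, B5=F, B6=S, B8=T
together the pool reaches 9 outcomes: B1=F, B2=T, B3=S, B3=E, B4=E, B5=F, B6=S, B8=T, B8=F
no size-1 subset reaches all 9 outcomes (best union: 7/9)
the canonical winner is {1, 2}: size 2, full 9-outcome coverage, earliest index list among size-2 covers
Answer: 1, 2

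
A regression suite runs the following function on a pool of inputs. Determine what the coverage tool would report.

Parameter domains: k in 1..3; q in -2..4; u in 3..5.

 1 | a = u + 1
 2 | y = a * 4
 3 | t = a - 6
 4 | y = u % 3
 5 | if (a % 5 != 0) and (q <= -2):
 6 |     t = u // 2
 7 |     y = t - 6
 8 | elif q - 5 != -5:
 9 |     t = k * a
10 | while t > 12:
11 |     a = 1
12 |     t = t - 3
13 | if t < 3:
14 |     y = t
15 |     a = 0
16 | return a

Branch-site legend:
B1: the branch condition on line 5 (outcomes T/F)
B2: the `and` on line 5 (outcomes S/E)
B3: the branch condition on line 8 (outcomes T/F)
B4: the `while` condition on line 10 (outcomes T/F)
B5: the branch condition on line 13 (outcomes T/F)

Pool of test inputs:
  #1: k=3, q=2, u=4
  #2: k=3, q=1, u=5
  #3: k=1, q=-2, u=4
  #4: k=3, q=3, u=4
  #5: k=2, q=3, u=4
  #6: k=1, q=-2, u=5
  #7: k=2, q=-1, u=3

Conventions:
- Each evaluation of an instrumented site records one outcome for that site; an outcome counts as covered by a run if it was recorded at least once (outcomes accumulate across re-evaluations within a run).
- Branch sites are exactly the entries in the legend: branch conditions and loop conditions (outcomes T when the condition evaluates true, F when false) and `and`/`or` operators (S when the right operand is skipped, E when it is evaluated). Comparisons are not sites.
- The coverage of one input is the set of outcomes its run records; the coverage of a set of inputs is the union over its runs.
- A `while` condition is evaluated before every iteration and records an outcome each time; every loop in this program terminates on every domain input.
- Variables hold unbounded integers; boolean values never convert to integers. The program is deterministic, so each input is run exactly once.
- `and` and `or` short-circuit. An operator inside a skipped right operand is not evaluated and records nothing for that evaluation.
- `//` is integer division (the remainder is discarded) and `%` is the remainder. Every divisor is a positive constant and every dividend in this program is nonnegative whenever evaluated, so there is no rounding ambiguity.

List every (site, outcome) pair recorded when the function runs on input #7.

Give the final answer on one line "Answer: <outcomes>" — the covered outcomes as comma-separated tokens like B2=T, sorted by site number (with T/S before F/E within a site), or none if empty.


Running input #7 (k=2, q=-1, u=3), event by event:
  B2->E, B1->F, B3->T, B4->F, B5->F
as a set, this run covers: B1=F, B2=E, B3=T, B4=F, B5=F
Answer: B1=F, B2=E, B3=T, B4=F, B5=F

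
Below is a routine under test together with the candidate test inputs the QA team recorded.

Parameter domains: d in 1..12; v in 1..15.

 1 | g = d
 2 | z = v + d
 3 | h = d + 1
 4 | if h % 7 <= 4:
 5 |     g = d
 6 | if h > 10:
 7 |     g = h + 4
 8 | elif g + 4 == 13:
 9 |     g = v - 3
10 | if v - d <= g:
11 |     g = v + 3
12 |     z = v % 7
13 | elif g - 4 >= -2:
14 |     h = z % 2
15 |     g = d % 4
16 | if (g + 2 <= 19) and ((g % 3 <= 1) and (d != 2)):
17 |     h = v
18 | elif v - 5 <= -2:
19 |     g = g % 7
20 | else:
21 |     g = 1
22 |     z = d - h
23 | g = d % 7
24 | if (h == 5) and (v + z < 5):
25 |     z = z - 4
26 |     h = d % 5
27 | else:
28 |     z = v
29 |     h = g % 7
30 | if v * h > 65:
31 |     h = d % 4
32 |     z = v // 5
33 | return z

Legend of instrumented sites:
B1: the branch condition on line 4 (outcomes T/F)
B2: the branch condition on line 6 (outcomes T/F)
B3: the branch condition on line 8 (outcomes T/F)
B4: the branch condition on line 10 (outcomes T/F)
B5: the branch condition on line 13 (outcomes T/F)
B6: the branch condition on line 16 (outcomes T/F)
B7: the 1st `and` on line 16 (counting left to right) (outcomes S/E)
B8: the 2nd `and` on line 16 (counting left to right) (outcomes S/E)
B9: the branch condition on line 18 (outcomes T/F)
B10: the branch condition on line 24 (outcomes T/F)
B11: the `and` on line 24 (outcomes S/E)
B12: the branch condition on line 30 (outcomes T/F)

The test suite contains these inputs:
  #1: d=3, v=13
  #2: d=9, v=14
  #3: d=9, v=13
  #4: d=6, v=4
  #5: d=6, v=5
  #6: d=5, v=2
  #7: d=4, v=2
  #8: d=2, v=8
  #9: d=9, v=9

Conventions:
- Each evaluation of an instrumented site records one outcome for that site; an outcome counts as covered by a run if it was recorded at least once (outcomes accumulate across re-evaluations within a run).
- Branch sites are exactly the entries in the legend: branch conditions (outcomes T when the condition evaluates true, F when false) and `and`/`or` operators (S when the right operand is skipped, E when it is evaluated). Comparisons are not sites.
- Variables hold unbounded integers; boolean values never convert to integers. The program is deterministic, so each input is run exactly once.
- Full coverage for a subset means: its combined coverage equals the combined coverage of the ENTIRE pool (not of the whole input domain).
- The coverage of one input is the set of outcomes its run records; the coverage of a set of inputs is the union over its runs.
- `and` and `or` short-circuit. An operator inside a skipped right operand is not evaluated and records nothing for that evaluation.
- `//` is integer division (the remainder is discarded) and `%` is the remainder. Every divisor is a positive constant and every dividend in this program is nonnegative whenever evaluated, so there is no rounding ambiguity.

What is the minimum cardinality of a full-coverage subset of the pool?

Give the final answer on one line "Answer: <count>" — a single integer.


input #1 (d=3, v=13): covers B1=T, B2=F, B3=F, B4=F, B5=T, B6=T, B7=E, B8=E, B10=F, B11=S, B12=F
input #2 (d=9, v=14): covers B1=T, B2=F, B3=T, B4=T, B6=F, B7=E, B8=S, B9=F, B10=F, B11=S, B12=F
input #3 (d=9, v=13): covers B1=T, B2=F, B3=T, B4=T, B6=T, B7=E, B8=E, B10=F, B11=S, B12=F
input #4 (d=6, v=4): covers B1=T, B2=F, B3=F, B4=T, B6=T, B7=E, B8=E, B10=F, B11=S, B12=F
input #5 (d=6, v=5): covers B1=T, B2=F, B3=F, B4=T, B6=F, B7=E, B8=S, B9=F, B10=F, B11=S, B12=F
input #6 (d=5, v=2): covers B1=F, B2=F, B3=F, B4=T, B6=F, B7=E, B8=S, B9=T, B10=F, B11=S, B12=F
input #7 (d=4, v=2): covers B1=F, B2=F, B3=F, B4=T, B6=F, B7=E, B8=S, B9=T, B10=T, B11=E, B12=F
input #8 (d=2, v=8): covers B1=T, B2=F, B3=F, B4=F, B5=T, B6=F, B7=E, B8=S, B9=F, B10=F, B11=S, B12=F
input #9 (d=9, v=9): covers B1=T, B2=F, B3=T, B4=T, B6=T, B7=E, B8=E, B10=F, B11=S, B12=F
pool-wide coverage (20 outcomes): B1=T, B1=F, B2=F, B3=T, B3=F, B4=T, B4=F, B5=T, B6=T, B6=F, B7=E, B8=S, B8=E, B9=T, B9=F, B10=T, B10=F, B11=S, B11=E, B12=F
every size-1 subset falls short of the 20 outcomes (best: 12/20)
every size-2 subset falls short of the 20 outcomes (best: 18/20)
at size 3, {1, 2, 7} reaches all 20 outcomes; every lexicographically earlier size-3 subset fails
Answer: 3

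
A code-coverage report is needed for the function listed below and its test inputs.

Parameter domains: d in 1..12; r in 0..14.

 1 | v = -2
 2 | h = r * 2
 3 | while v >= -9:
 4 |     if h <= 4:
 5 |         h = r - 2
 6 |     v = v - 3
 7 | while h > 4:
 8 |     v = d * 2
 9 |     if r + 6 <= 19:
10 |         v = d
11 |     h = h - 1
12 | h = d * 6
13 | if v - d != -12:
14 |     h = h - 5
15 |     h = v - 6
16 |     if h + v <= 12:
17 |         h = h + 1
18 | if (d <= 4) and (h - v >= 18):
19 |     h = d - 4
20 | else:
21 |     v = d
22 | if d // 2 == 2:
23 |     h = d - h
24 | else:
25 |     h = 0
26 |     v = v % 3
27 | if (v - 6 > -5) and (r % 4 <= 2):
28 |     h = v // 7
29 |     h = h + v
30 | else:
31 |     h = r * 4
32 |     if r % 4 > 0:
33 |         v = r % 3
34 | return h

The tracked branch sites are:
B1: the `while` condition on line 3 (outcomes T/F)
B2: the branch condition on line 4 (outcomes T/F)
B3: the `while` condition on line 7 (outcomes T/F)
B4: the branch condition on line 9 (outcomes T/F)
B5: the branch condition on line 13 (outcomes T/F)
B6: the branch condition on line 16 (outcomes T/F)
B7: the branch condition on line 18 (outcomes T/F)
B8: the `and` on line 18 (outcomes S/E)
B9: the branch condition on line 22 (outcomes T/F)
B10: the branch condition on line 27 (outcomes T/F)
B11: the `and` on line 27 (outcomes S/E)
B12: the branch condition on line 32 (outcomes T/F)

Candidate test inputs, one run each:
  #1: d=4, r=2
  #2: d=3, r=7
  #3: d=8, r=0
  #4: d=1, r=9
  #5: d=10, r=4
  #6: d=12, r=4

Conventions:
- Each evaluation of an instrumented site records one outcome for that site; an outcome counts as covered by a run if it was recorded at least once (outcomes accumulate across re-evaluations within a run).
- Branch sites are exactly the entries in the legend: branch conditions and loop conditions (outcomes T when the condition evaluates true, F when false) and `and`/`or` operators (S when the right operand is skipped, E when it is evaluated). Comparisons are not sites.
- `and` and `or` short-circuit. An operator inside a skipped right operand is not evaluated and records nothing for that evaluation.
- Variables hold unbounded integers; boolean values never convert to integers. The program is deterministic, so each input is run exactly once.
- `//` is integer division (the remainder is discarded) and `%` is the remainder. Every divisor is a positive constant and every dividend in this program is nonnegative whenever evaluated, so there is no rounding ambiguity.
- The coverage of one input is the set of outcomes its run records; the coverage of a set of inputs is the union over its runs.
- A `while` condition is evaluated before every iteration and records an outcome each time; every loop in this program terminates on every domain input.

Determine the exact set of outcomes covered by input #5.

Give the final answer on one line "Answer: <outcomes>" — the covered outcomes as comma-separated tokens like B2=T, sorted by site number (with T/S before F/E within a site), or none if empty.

Tracing the run of input #5 (d=10, r=4):
  B1->T, B2->F, B1->T, B2->F, B1->T, B2->F, B1->F, B3->T, B4->T, B3->T
  B4->T, B3->T, B4->T, B3->T, B4->T, B3->F, B5->T, B6->F, B8->S, B7->F
  B9->F, B11->S, B10->F, B12->F
distinct outcomes covered: B1=T, B1=F, B2=F, B3=T, B3=F, B4=T, B5=T, B6=F, B7=F, B8=S, B9=F, B10=F, B11=S, B12=F

Answer: B1=T, B1=F, B2=F, B3=T, B3=F, B4=T, B5=T, B6=F, B7=F, B8=S, B9=F, B10=F, B11=S, B12=F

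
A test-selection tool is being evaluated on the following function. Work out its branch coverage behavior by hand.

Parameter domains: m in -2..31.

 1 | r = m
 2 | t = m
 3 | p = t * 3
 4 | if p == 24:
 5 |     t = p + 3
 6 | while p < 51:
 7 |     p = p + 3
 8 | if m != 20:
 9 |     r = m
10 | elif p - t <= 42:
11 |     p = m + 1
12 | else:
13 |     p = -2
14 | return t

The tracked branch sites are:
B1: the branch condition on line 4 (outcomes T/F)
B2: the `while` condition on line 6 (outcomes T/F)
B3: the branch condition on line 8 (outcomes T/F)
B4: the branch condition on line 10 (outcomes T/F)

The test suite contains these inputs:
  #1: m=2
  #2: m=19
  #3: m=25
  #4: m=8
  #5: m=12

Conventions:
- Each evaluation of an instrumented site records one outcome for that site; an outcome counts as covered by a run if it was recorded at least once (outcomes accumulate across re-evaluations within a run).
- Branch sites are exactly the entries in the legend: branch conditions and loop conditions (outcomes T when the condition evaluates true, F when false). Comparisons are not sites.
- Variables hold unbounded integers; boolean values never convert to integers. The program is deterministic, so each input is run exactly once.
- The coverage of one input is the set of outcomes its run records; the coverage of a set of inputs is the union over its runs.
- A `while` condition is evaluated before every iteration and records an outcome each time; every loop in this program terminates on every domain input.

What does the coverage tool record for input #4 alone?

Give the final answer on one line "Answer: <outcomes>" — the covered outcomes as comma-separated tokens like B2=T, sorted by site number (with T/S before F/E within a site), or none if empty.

Simulating input #4 (m=8) step by step:
  B1->T, B2->T, B2->T, B2->T, B2->T, B2->T, B2->T, B2->T, B2->T, B2->T
  B2->F, B3->T
collecting distinct outcomes: B1=T, B2=T, B2=F, B3=T

Answer: B1=T, B2=T, B2=F, B3=T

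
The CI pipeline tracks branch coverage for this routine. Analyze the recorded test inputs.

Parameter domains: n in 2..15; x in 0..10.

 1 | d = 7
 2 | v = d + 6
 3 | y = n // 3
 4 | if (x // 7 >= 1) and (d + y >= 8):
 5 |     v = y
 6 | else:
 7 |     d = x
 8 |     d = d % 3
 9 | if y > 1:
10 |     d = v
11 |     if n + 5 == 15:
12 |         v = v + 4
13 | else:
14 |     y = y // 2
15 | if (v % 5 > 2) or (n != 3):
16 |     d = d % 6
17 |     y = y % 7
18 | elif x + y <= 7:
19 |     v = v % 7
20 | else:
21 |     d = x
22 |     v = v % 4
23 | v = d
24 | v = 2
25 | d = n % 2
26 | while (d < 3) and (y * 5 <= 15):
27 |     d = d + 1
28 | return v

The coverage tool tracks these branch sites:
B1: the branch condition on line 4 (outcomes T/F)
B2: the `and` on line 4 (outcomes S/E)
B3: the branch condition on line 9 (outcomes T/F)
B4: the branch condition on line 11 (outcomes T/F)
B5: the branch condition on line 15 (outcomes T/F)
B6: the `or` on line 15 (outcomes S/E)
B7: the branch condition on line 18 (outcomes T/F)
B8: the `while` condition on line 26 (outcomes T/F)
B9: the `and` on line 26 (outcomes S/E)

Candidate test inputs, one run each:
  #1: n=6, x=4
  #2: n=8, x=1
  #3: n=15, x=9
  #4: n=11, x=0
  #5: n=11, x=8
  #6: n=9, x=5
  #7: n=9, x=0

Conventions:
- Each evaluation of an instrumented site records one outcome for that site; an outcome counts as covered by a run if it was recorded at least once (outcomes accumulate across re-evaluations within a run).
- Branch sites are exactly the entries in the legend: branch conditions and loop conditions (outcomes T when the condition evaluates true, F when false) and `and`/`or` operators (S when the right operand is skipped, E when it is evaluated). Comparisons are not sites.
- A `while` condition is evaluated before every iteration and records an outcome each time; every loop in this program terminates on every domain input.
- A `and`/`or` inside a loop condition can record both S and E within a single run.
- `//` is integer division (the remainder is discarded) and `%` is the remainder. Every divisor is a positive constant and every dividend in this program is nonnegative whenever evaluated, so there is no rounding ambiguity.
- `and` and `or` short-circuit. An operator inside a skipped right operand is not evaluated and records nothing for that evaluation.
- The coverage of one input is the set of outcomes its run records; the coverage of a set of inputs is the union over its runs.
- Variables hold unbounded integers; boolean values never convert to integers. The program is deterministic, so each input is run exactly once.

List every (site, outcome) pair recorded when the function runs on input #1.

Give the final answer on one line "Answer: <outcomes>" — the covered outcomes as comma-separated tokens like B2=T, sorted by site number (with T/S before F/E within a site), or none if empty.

Running input #1 (n=6, x=4), event by event:
  B2->S, B1->F, B3->T, B4->F, B6->S, B5->T, B9->E, B8->T, B9->E, B8->T
  B9->E, B8->T, B9->S, B8->F
as a set, this run covers: B1=F, B2=S, B3=T, B4=F, B5=T, B6=S, B8=T, B8=F, B9=S, B9=E

Answer: B1=F, B2=S, B3=T, B4=F, B5=T, B6=S, B8=T, B8=F, B9=S, B9=E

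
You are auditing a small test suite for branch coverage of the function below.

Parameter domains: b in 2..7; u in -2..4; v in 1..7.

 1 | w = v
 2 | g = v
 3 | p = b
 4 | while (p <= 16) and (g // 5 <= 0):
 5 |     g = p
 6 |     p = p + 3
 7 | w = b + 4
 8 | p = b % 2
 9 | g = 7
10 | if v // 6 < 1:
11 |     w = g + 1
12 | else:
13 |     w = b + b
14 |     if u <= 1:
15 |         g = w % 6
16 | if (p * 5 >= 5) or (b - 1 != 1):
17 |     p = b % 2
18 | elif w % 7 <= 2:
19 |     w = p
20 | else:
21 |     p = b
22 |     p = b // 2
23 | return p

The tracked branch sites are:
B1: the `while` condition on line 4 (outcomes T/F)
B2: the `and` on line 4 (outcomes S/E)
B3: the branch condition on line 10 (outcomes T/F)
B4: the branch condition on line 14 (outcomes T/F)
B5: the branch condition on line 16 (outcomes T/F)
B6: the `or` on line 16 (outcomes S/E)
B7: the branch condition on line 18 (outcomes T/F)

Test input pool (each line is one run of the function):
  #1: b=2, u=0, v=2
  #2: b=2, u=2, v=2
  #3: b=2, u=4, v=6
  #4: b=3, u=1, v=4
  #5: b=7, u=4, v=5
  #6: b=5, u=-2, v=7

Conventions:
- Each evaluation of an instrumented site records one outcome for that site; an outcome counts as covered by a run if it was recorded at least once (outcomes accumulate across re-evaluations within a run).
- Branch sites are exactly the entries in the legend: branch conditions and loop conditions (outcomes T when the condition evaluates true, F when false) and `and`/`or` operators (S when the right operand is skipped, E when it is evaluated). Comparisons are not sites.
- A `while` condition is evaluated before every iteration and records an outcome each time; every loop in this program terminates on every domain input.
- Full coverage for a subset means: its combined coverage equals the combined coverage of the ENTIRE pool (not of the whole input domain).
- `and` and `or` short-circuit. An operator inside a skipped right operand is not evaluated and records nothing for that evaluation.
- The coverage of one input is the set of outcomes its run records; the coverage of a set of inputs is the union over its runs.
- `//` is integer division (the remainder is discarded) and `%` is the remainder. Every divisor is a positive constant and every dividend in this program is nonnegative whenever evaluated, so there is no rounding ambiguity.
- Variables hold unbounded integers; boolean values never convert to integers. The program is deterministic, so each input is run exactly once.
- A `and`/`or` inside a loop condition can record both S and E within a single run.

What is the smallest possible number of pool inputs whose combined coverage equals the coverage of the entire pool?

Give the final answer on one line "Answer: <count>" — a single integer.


input #1, b=2, u=0, v=2: events B2->E, B1->T, B2->E, B1->T, B2->E, B1->F, B3->T, B6->E, B5->F, B7->T; outcomes B1=T, B1=F, B2=E, B3=T, B5=F, B6=E, B7=T
input #2, b=2, u=2, v=2: events B2->E, B1->T, B2->E, B1->T, B2->E, B1->F, B3->T, B6->E, B5->F, B7->T; outcomes B1=T, B1=F, B2=E, B3=T, B5=F, B6=E, B7=T
input #3, b=2, u=4, v=6: events B2->E, B1->F, B3->F, B4->F, B6->E, B5->F, B7->F; outcomes B1=F, B2=E, B3=F, B4=F, B5=F, B6=E, B7=F
input #4, b=3, u=1, v=4: events B2->E, B1->T, B2->E, B1->T, B2->E, B1->F, B3->T, B6->S, B5->T; outcomes B1=T, B1=F, B2=E, B3=T, B5=T, B6=S
input #5, b=7, u=4, v=5: events B2->E, B1->F, B3->T, B6->S, B5->T; outcomes B1=F, B2=E, B3=T, B5=T, B6=S
input #6, b=5, u=-2, v=7: events B2->E, B1->F, B3->F, B4->T, B6->S, B5->T; outcomes B1=F, B2=E, B3=F, B4=T, B5=T, B6=S
union over all inputs: B1=T, B1=F, B2=E, B3=T, B3=F, B4=T, B4=F, B5=T, B5=F, B6=S, B6=E, B7=T, B7=F (13 outcomes)
checked all size-1 subsets: none covers 13 outcomes (max 7/13)
checked all size-2 subsets: none covers 13 outcomes (max 11/13)
at size 3, {1, 3, 6} reaches all 13 outcomes; every lexicographically earlier size-3 subset fails
Answer: 3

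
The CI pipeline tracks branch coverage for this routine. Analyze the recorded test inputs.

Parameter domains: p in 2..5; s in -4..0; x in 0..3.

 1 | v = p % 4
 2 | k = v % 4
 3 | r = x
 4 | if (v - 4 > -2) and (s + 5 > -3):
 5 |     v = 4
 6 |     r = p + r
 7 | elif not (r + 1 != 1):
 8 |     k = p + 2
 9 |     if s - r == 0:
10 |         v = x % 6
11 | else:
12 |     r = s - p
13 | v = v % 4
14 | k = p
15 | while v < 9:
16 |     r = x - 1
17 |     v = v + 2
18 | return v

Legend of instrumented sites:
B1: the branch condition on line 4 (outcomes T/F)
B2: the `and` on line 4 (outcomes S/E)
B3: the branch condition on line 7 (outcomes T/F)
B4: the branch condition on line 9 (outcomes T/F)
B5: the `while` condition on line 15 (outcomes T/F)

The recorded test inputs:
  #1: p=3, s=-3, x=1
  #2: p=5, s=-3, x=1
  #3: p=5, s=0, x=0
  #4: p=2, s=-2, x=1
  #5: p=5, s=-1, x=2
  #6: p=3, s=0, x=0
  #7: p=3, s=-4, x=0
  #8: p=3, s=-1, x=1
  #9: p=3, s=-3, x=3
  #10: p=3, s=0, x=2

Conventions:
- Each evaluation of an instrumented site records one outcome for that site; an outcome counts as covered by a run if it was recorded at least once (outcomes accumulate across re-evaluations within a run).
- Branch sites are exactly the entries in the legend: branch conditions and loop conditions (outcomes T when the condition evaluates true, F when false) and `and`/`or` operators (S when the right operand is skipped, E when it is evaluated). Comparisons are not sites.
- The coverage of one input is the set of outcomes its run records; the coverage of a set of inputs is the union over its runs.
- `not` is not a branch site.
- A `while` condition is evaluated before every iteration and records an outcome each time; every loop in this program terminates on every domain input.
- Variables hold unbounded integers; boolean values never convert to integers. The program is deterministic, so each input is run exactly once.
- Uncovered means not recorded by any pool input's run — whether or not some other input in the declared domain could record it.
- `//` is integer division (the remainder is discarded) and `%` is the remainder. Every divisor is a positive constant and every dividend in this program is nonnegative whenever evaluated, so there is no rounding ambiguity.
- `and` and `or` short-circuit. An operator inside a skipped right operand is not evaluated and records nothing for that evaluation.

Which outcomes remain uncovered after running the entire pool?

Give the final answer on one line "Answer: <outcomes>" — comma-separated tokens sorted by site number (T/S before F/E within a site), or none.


#1 (p=3, s=-3, x=1) -> covered: B1=T, B2=E, B5=T, B5=F
#2 (p=5, s=-3, x=1) -> covered: B1=F, B2=S, B3=F, B5=T, B5=F
#3 (p=5, s=0, x=0) -> covered: B1=F, B2=S, B3=T, B4=T, B5=T, B5=F
#4 (p=2, s=-2, x=1) -> covered: B1=F, B2=S, B3=F, B5=T, B5=F
#5 (p=5, s=-1, x=2) -> covered: B1=F, B2=S, B3=F, B5=T, B5=F
#6 (p=3, s=0, x=0) -> covered: B1=T, B2=E, B5=T, B5=F
#7 (p=3, s=-4, x=0) -> covered: B1=T, B2=E, B5=T, B5=F
#8 (p=3, s=-1, x=1) -> covered: B1=T, B2=E, B5=T, B5=F
#9 (p=3, s=-3, x=3) -> covered: B1=T, B2=E, B5=T, B5=F
#10 (p=3, s=0, x=2) -> covered: B1=T, B2=E, B5=T, B5=F
union over the pool: B1=T, B1=F, B2=S, B2=E, B3=T, B3=F, B4=T, B5=T, B5=F
uncovered (1 of 10): B4=F
Answer: B4=F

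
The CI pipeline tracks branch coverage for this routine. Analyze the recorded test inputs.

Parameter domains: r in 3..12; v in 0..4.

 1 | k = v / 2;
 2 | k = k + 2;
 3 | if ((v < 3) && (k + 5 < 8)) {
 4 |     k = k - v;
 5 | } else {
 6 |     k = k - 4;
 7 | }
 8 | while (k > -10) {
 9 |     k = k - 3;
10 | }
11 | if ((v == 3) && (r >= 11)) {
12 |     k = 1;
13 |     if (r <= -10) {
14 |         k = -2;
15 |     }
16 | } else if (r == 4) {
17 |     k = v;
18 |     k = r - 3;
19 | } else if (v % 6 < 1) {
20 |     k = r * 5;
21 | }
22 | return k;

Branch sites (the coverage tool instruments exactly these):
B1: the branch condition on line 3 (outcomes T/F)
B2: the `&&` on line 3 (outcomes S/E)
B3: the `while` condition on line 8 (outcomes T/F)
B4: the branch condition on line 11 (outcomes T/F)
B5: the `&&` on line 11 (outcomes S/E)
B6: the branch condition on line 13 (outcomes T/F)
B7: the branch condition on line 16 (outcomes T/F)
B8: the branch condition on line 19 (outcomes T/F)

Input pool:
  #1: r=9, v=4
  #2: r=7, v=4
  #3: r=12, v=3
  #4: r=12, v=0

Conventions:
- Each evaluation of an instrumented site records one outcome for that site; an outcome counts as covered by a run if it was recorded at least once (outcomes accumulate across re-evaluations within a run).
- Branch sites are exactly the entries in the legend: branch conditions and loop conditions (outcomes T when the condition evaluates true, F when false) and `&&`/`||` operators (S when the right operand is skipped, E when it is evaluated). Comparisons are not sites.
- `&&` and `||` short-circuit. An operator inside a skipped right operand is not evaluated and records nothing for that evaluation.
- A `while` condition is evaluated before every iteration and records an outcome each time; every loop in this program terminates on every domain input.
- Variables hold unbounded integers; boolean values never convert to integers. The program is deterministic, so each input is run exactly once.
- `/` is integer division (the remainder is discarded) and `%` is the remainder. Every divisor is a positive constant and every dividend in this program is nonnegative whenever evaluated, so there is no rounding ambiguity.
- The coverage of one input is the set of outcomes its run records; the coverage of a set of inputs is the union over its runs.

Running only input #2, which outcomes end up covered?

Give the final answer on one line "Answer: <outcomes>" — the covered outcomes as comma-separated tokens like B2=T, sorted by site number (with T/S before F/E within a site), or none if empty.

Running input #2 (r=7, v=4), event by event:
  B2->S, B1->F, B3->T, B3->T, B3->T, B3->T, B3->F, B5->S, B4->F, B7->F
  B8->F
as a set, this run covers: B1=F, B2=S, B3=T, B3=F, B4=F, B5=S, B7=F, B8=F

Answer: B1=F, B2=S, B3=T, B3=F, B4=F, B5=S, B7=F, B8=F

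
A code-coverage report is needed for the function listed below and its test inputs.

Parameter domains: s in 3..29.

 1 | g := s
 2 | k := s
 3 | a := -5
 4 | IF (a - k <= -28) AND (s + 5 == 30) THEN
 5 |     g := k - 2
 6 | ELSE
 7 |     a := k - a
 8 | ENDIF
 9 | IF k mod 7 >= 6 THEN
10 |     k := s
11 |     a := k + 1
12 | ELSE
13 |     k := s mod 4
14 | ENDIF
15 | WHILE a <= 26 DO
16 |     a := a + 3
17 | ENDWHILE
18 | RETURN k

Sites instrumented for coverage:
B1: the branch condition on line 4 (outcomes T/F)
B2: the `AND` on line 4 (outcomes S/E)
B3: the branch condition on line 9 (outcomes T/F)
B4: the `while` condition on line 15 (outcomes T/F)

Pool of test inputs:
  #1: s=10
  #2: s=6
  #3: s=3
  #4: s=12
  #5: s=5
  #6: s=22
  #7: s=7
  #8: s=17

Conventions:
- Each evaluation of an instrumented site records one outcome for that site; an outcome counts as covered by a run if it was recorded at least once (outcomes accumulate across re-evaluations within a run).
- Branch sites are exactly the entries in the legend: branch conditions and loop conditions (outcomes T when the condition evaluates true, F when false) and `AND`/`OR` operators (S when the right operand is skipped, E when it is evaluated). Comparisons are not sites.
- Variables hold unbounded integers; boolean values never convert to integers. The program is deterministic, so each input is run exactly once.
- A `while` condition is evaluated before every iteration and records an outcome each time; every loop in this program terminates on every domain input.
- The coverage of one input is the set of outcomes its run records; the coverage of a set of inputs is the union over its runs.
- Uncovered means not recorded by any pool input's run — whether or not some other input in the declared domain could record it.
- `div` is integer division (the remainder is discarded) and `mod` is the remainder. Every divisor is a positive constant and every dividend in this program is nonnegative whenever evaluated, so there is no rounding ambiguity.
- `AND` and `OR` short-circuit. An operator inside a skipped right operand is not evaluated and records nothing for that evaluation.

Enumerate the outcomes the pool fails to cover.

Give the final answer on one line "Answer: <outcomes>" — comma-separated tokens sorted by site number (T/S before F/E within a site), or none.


#1 (s=10) -> B2->S, B1->F, B3->F, B4->T, B4->T, B4->T, B4->T, B4->F; covered: B1=F, B2=S, B3=F, B4=T, B4=F
#2 (s=6) -> B2->S, B1->F, B3->T, B4->T, B4->T, B4->T, B4->T, B4->T, B4->T, B4->T, B4->F; covered: B1=F, B2=S, B3=T, B4=T, B4=F
#3 (s=3) -> B2->S, B1->F, B3->F, B4->T, B4->T, B4->T, B4->T, B4->T, B4->T, B4->T, B4->F; covered: B1=F, B2=S, B3=F, B4=T, B4=F
#4 (s=12) -> B2->S, B1->F, B3->F, B4->T, B4->T, B4->T, B4->T, B4->F; covered: B1=F, B2=S, B3=F, B4=T, B4=F
#5 (s=5) -> B2->S, B1->F, B3->F, B4->T, B4->T, B4->T, B4->T, B4->T, B4->T, B4->F; covered: B1=F, B2=S, B3=F, B4=T, B4=F
#6 (s=22) -> B2->S, B1->F, B3->F, B4->F; covered: B1=F, B2=S, B3=F, B4=F
#7 (s=7) -> B2->S, B1->F, B3->F, B4->T, B4->T, B4->T, B4->T, B4->T, B4->F; covered: B1=F, B2=S, B3=F, B4=T, B4=F
#8 (s=17) -> B2->S, B1->F, B3->F, B4->T, B4->T, B4->F; covered: B1=F, B2=S, B3=F, B4=T, B4=F
union over the pool: B1=F, B2=S, B3=T, B3=F, B4=T, B4=F
uncovered (2 of 8): B1=T, B2=E
Answer: B1=T, B2=E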